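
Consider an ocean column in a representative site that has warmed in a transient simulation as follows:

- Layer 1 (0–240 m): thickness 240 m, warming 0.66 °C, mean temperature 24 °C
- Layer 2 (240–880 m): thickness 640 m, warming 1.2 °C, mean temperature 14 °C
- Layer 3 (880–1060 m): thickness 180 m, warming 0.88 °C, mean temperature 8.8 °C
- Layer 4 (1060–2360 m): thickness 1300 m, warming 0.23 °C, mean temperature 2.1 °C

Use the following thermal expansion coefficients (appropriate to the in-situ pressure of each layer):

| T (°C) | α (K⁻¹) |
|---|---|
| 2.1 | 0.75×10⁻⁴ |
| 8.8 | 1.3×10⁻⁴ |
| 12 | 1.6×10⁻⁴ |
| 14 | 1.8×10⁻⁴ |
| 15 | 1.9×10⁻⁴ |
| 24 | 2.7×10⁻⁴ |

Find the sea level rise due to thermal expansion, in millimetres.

Layer 1 at 24 °C → α = 2.7×10⁻⁴ K⁻¹
Layer 2 at 14 °C → α = 1.8×10⁻⁴ K⁻¹
Layer 3 at 8.8 °C → α = 1.3×10⁻⁴ K⁻¹
Layer 4 at 2.1 °C → α = 0.75×10⁻⁴ K⁻¹
Layer 1: 2.7×10⁻⁴ × 240 × 0.66 = 0.042768 m
Layer 2: 1.2 × 640 × 1.8×10⁻⁴ = 0.13824 m
Layer 3: 180 × 1.3×10⁻⁴ × 0.88 = 0.020592 m
0.23 × 0.75×10⁻⁴ × 1300 = 0.022425 m
Δh = 0.042768 + 0.13824 + 0.020592 + 0.022425 = 0.224025 m

220 mm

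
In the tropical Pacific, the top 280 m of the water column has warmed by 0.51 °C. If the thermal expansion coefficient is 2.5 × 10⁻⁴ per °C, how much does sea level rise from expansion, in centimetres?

Δh = 3.57 cm

Δh = αΔT·H = 2.5×10⁻⁴ × 0.51 × 280 = 0.03570 m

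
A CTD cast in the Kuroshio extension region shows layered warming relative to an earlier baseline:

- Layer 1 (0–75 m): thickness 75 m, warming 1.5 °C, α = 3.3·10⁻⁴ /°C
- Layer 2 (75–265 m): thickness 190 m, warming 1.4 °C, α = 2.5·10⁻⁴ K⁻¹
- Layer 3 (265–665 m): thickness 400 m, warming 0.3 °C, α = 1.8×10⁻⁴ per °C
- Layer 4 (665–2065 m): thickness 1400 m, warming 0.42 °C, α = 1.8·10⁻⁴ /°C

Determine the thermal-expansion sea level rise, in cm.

Layer 1: 1.5 × 3.3×10⁻⁴ × 75 = 0.037125 m
190 × 2.5×10⁻⁴ × 1.4 = 0.06650 m
0.3 × 400 × 1.8×10⁻⁴ = 0.02160 m
665–2065 m: 1400 × 0.42 × 1.8×10⁻⁴ = 0.10584 m
Δh = 0.037125 + 0.06650 + 0.02160 + 0.10584 = 0.231065 m ≈ 23 cm

Δh ≈ 23 cm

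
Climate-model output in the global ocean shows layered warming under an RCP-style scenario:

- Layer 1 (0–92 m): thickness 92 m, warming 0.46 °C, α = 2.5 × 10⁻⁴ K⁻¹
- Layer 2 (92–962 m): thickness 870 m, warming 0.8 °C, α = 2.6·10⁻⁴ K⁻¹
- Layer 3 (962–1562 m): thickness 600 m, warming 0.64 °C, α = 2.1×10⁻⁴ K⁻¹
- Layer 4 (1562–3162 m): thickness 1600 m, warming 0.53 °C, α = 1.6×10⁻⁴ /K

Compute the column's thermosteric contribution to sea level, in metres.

0.41 m of thermosteric rise

Layer 1: 0.46 × 92 × 2.5×10⁻⁴ = 0.01058 m
Layer 2: 0.8 × 2.6×10⁻⁴ × 870 = 0.18096 m
962–1562 m: 600 × 2.1×10⁻⁴ × 0.64 = 0.08064 m
1562–3162 m: 0.53 × 1.6×10⁻⁴ × 1600 = 0.13568 m
Δh = 0.01058 + 0.18096 + 0.08064 + 0.13568 = 0.40786 m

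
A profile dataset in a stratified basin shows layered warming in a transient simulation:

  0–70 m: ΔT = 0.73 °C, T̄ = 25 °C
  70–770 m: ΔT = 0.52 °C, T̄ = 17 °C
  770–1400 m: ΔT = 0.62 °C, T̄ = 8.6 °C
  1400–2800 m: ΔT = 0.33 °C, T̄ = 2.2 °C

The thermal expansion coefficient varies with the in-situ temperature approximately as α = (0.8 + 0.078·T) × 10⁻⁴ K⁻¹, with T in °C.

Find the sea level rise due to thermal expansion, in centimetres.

Δh ≈ 19.4 cm

Layer 1: α = (0.8 + 0.078×25)×10⁻⁴ = 2.75×10⁻⁴ K⁻¹
Layer 2: α = (0.8 + 0.078×17)×10⁻⁴ = 2.126×10⁻⁴ K⁻¹
Layer 3: α = (0.8 + 0.078×8.6)×10⁻⁴ = 1.4708×10⁻⁴ K⁻¹
Layer 4: α = (0.8 + 0.078×2.2)×10⁻⁴ = 0.9716×10⁻⁴ K⁻¹
Layer 1: 0.73 × 70 × 2.75×10⁻⁴ = 0.0140525 m
700 × 2.126×10⁻⁴ × 0.52 = 0.0773864 m
Layer 3: 630 × 0.62 × 1.4708×10⁻⁴ = 0.057449448 m
Layer 4: 1400 × 0.33 × 0.9716×10⁻⁴ = 0.04488792 m
Δh = 0.0140525 + 0.0773864 + 0.057449448 + 0.04488792 = 0.193776268 m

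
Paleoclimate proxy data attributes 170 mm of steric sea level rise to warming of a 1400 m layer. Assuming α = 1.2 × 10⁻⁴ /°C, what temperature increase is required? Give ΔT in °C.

ΔT = Δh/(αH) = 0.17 / (1.2×10⁻⁴ × 1400) ≈ 1.012 °C

about 1.01 °C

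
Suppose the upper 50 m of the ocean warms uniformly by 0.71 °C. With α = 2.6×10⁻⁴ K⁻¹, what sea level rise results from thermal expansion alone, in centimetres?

Δh = 0.92 cm

Δh = αΔT·H = 2.6×10⁻⁴ × 0.71 × 50 = 0.00923 m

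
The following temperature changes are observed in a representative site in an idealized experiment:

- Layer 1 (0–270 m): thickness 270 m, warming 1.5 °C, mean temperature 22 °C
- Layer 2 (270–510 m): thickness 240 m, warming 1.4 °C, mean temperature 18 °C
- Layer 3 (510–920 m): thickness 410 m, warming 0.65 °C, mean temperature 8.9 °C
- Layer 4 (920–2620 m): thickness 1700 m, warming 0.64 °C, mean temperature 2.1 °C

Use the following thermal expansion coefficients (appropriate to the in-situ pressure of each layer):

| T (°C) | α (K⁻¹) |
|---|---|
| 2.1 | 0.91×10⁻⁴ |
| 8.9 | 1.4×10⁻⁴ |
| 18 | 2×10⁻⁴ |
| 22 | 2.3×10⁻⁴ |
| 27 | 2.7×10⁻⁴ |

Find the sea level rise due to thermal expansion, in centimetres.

30 cm of thermosteric rise

Layer 1 at 22 °C → α = 2.3×10⁻⁴ K⁻¹
Layer 2 at 18 °C → α = 2×10⁻⁴ K⁻¹
Layer 3 at 8.9 °C → α = 1.4×10⁻⁴ K⁻¹
Layer 4 at 2.1 °C → α = 0.91×10⁻⁴ K⁻¹
0–270 m: 270 × 1.5 × 2.3×10⁻⁴ = 0.09315 m
Layer 2: 2×10⁻⁴ × 240 × 1.4 = 0.06720 m
1.4×10⁻⁴ × 410 × 0.65 = 0.03731 m
920–2620 m: 1700 × 0.91×10⁻⁴ × 0.64 = 0.099008 m
Δh = 0.09315 + 0.06720 + 0.03731 + 0.099008 = 0.296668 m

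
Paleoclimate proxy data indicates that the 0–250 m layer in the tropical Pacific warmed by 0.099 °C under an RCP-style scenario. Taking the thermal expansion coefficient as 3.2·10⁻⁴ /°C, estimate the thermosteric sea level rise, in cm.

Δh = αΔT·H = 3.2×10⁻⁴ × 0.099 × 250 = 0.00792 m

Δh ≈ 0.792 cm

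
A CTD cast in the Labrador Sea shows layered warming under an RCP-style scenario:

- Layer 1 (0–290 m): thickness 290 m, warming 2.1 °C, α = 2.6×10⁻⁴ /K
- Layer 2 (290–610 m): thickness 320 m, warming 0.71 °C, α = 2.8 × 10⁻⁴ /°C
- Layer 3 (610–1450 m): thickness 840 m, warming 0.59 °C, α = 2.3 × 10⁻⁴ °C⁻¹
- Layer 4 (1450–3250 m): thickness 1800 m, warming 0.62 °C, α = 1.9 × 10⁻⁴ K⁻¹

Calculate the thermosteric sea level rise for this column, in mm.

290 × 2.1 × 2.6×10⁻⁴ = 0.15834 m
320 × 0.71 × 2.8×10⁻⁴ = 0.063616 m
840 × 2.3×10⁻⁴ × 0.59 = 0.113988 m
Layer 4: 0.62 × 1.9×10⁻⁴ × 1800 = 0.21204 m
Δh = 0.15834 + 0.063616 + 0.113988 + 0.21204 = 0.547984 m

Δh ≈ 548 mm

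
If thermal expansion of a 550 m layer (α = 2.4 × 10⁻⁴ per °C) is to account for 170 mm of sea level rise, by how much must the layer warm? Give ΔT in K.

1.3 K

ΔT = Δh/(αH) = 0.17 / (2.4×10⁻⁴ × 550) ≈ 1.288 K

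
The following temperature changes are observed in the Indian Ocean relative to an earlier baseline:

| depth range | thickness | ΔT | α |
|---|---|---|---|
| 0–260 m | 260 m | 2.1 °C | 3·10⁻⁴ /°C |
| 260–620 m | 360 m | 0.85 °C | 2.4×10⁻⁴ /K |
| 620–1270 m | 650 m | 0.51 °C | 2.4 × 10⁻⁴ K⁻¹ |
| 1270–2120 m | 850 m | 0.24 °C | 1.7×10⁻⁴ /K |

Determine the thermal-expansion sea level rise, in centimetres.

0–260 m: 2.1 × 260 × 3×10⁻⁴ = 0.16380 m
Layer 2: 0.85 × 360 × 2.4×10⁻⁴ = 0.07344 m
650 × 0.51 × 2.4×10⁻⁴ = 0.07956 m
Layer 4: 0.24 × 850 × 1.7×10⁻⁴ = 0.03468 m
Δh = 0.16380 + 0.07344 + 0.07956 + 0.03468 = 0.35148 m

about 35.1 cm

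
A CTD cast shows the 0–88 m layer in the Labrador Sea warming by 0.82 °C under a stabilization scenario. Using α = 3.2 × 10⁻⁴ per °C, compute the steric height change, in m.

Δh ≈ 0.0231 m

Δh = αΔT·H = 3.2×10⁻⁴ × 0.82 × 88 = 0.0230912 m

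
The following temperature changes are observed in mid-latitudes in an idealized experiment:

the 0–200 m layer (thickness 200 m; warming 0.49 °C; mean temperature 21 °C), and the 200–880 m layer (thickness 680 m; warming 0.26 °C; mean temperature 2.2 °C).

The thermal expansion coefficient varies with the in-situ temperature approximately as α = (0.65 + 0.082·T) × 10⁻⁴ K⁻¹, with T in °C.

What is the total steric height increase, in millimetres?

Layer 1: α = (0.65 + 0.082×21)×10⁻⁴ = 2.372×10⁻⁴ K⁻¹
Layer 2: α = (0.65 + 0.082×2.2)×10⁻⁴ = 0.8304×10⁻⁴ K⁻¹
0.49 × 200 × 2.372×10⁻⁴ = 0.0232456 m
200–880 m: 0.26 × 0.8304×10⁻⁴ × 680 = 0.014681472 m
Δh = 0.0232456 + 0.014681472 = 0.037927072 m

Δh ≈ 37.9 mm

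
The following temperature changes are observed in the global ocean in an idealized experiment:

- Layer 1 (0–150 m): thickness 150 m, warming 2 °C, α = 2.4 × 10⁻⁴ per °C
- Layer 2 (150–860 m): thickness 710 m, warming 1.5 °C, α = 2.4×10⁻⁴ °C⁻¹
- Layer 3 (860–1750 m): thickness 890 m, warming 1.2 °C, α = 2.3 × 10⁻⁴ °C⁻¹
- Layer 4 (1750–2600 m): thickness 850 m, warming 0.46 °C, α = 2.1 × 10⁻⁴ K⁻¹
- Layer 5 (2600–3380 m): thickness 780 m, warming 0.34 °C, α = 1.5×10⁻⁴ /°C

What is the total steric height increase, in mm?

Δh = 695 mm

0–150 m: 2.4×10⁻⁴ × 2 × 150 = 0.07200 m
Layer 2: 1.5 × 2.4×10⁻⁴ × 710 = 0.25560 m
2.3×10⁻⁴ × 1.2 × 890 = 0.24564 m
1750–2600 m: 0.46 × 2.1×10⁻⁴ × 850 = 0.08211 m
2600–3380 m: 0.34 × 1.5×10⁻⁴ × 780 = 0.03978 m
Δh = 0.07200 + 0.25560 + 0.24564 + 0.08211 + 0.03978 = 0.69513 m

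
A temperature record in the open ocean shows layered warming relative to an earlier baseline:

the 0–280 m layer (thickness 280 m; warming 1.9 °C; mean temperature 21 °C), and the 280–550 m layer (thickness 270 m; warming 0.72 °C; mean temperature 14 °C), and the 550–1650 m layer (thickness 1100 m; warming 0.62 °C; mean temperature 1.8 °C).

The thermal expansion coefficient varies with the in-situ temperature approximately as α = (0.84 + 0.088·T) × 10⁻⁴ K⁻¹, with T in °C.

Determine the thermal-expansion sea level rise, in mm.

Δh ≈ 251 mm

Layer 1: α = (0.84 + 0.088×21)×10⁻⁴ = 2.688×10⁻⁴ K⁻¹
Layer 2: α = (0.84 + 0.088×14)×10⁻⁴ = 2.072×10⁻⁴ K⁻¹
Layer 3: α = (0.84 + 0.088×1.8)×10⁻⁴ = 0.9984×10⁻⁴ K⁻¹
0–280 m: 280 × 1.9 × 2.688×10⁻⁴ = 0.1430016 m
2.072×10⁻⁴ × 270 × 0.72 = 0.04027968 m
0.9984×10⁻⁴ × 0.62 × 1100 = 0.06809088 m
Δh = 0.1430016 + 0.04027968 + 0.06809088 = 0.25137216 m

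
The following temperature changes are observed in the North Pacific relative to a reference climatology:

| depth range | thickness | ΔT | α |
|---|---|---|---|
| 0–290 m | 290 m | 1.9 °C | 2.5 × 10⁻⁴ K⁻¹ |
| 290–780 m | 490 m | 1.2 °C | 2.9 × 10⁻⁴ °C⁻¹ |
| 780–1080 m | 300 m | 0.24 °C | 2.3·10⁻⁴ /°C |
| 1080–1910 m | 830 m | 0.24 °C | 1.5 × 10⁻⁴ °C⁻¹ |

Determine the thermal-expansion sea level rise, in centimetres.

290 × 1.9 × 2.5×10⁻⁴ = 0.13775 m
Layer 2: 1.2 × 490 × 2.9×10⁻⁴ = 0.17052 m
0.24 × 2.3×10⁻⁴ × 300 = 0.01656 m
Layer 4: 1.5×10⁻⁴ × 830 × 0.24 = 0.02988 m
Δh = 0.13775 + 0.17052 + 0.01656 + 0.02988 = 0.35471 m

Δh = 35.5 cm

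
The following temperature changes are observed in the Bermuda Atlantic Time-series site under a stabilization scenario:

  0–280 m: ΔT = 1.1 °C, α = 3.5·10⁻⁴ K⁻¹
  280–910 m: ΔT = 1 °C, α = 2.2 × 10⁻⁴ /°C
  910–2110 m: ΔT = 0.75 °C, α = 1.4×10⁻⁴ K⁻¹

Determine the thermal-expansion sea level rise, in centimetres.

about 37.2 cm

0–280 m: 3.5×10⁻⁴ × 1.1 × 280 = 0.10780 m
Layer 2: 2.2×10⁻⁴ × 630 × 1 = 0.13860 m
Layer 3: 0.75 × 1200 × 1.4×10⁻⁴ = 0.12600 m
Δh = 0.10780 + 0.13860 + 0.12600 = 0.37240 m ≈ 37.2 cm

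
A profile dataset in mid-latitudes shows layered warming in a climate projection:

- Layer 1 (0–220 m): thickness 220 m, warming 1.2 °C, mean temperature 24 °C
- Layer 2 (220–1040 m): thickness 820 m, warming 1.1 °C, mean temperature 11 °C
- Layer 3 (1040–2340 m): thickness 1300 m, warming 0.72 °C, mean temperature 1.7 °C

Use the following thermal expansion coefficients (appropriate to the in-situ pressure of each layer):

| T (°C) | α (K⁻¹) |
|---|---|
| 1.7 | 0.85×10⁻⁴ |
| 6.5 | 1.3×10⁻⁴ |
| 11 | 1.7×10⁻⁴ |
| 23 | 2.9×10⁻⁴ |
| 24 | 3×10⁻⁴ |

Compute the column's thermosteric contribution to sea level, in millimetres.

312 mm

Layer 1 at 24 °C → α = 3×10⁻⁴ K⁻¹
Layer 2 at 11 °C → α = 1.7×10⁻⁴ K⁻¹
Layer 3 at 1.7 °C → α = 0.85×10⁻⁴ K⁻¹
1.2 × 220 × 3×10⁻⁴ = 0.07920 m
Layer 2: 1.1 × 820 × 1.7×10⁻⁴ = 0.15334 m
0.72 × 0.85×10⁻⁴ × 1300 = 0.07956 m
Δh = 0.07920 + 0.15334 + 0.07956 = 0.31210 m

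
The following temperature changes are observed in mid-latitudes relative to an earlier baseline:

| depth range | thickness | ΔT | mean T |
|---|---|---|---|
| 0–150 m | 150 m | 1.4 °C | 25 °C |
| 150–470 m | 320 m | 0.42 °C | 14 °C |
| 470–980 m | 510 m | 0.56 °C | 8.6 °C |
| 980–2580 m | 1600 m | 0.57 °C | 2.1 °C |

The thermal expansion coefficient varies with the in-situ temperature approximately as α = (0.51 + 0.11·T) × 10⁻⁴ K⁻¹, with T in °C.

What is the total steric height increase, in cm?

about 20.5 cm

Layer 1: α = (0.51 + 0.11×25)×10⁻⁴ = 3.26×10⁻⁴ K⁻¹
Layer 2: α = (0.51 + 0.11×14)×10⁻⁴ = 2.05×10⁻⁴ K⁻¹
Layer 3: α = (0.51 + 0.11×8.6)×10⁻⁴ = 1.456×10⁻⁴ K⁻¹
Layer 4: α = (0.51 + 0.11×2.1)×10⁻⁴ = 0.741×10⁻⁴ K⁻¹
0–150 m: 150 × 3.26×10⁻⁴ × 1.4 = 0.06846 m
Layer 2: 320 × 2.05×10⁻⁴ × 0.42 = 0.027552 m
470–980 m: 510 × 1.456×10⁻⁴ × 0.56 = 0.04158336 m
0.741×10⁻⁴ × 0.57 × 1600 = 0.0675792 m
Δh = 0.06846 + 0.027552 + 0.04158336 + 0.0675792 = 0.20517456 m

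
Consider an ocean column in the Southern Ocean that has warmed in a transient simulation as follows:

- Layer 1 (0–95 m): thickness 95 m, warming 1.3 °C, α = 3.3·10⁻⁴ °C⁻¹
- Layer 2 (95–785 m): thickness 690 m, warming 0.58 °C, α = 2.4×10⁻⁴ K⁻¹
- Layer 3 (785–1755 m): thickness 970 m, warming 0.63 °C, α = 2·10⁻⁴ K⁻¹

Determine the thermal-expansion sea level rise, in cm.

Layer 1: 3.3×10⁻⁴ × 1.3 × 95 = 0.040755 m
95–785 m: 2.4×10⁻⁴ × 0.58 × 690 = 0.096048 m
Layer 3: 970 × 0.63 × 2×10⁻⁴ = 0.12222 m
Δh = 0.040755 + 0.096048 + 0.12222 = 0.259023 m ≈ 25.9 cm

about 25.9 cm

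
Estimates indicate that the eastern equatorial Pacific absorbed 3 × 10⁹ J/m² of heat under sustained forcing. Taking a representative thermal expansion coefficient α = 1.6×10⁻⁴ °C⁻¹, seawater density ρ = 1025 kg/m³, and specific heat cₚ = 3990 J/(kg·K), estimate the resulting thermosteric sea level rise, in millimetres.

Δh = 120 mm

Δh = αQ/(ρcₚ) = 1.6×10⁻⁴ × 3×10⁹ / (1025 × 3990) ≈ 0.11737 m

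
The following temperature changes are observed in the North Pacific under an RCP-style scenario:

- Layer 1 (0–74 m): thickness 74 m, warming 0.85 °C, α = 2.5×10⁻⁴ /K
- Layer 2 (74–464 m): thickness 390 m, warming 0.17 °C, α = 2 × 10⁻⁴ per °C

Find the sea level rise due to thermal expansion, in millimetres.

29 mm of thermosteric rise

0–74 m: 74 × 2.5×10⁻⁴ × 0.85 = 0.015725 m
74–464 m: 0.17 × 2×10⁻⁴ × 390 = 0.01326 m
Δh = 0.015725 + 0.01326 = 0.028985 m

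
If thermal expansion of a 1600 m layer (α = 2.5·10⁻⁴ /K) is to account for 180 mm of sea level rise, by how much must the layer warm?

ΔT ≈ 0.450 K

ΔT = Δh/(αH) = 0.18 / (2.5×10⁻⁴ × 1600) = 0.4500 K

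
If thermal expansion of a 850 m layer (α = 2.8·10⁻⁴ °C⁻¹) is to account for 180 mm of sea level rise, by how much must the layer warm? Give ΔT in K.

about 0.756 K

ΔT = Δh/(αH) = 0.18 / (2.8×10⁻⁴ × 850) ≈ 0.7563 K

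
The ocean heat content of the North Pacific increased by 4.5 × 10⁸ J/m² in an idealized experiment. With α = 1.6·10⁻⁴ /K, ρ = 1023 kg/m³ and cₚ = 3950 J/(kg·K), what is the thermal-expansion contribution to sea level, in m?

Δh = 0.018 m

Δh = αQ/(ρcₚ) = 1.6×10⁻⁴ × 4.5×10⁸ / (1023 × 3950) ≈ 0.017818 m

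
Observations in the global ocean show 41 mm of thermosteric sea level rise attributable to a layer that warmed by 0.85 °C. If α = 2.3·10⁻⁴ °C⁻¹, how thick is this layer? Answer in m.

H = Δh/(αΔT) = 0.041 / (2.3×10⁻⁴ × 0.85) ≈ 209.7 m

H ≈ 210 m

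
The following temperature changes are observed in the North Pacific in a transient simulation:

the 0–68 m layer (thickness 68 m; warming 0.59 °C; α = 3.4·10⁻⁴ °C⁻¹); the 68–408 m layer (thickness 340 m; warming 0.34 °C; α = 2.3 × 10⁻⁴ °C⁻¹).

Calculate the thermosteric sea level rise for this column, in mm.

0–68 m: 0.59 × 68 × 3.4×10⁻⁴ = 0.0136408 m
2.3×10⁻⁴ × 0.34 × 340 = 0.026588 m
Δh = 0.0136408 + 0.026588 = 0.0402288 m

40.2 mm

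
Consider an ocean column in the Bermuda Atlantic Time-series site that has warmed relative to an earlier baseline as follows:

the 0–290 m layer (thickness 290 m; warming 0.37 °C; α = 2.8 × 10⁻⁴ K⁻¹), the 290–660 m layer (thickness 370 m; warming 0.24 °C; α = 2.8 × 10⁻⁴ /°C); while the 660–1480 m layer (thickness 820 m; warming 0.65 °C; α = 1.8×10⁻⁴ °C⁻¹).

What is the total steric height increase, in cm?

Layer 1: 0.37 × 2.8×10⁻⁴ × 290 = 0.030044 m
Layer 2: 0.24 × 2.8×10⁻⁴ × 370 = 0.024864 m
660–1480 m: 0.65 × 1.8×10⁻⁴ × 820 = 0.09594 m
Δh = 0.030044 + 0.024864 + 0.09594 = 0.150848 m

Δh = 15.1 cm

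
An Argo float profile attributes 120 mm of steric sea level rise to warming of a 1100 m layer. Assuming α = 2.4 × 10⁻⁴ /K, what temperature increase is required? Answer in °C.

0.455 °C

ΔT = Δh/(αH) = 0.12 / (2.4×10⁻⁴ × 1100) ≈ 0.4545 °C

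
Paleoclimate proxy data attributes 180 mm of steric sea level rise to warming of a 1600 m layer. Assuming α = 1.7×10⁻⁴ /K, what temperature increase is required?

0.662 °C

ΔT = Δh/(αH) = 0.18 / (1.7×10⁻⁴ × 1600) ≈ 0.6618 °C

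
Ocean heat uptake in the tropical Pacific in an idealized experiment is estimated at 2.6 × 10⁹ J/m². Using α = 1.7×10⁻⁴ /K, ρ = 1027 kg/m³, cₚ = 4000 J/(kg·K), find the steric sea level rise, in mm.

110 mm of thermosteric rise

Δh = αQ/(ρcₚ) = 1.7×10⁻⁴ × 2.6×10⁹ / (1027 × 4000) ≈ 0.10759 m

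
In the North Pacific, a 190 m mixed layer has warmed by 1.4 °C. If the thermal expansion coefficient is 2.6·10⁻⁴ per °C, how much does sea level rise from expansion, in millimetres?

Δh = αΔT·H = 2.6×10⁻⁴ × 1.4 × 190 = 0.06916 m

about 69.2 mm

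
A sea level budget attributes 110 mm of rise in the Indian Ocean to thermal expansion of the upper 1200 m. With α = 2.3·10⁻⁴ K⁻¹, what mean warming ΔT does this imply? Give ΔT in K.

ΔT = Δh/(αH) = 0.11 / (2.3×10⁻⁴ × 1200) ≈ 0.3986 K

ΔT ≈ 0.399 K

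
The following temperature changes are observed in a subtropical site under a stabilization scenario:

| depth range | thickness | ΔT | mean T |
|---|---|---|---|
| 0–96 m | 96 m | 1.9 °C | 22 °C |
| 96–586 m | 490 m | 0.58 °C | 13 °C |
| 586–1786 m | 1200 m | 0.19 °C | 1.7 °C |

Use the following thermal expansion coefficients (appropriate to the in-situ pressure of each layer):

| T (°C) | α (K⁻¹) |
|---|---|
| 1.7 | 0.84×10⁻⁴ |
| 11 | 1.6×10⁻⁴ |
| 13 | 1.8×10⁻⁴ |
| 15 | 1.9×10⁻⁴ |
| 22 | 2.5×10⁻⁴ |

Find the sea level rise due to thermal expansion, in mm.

Δh ≈ 120 mm

Layer 1 at 22 °C → α = 2.5×10⁻⁴ K⁻¹
Layer 2 at 13 °C → α = 1.8×10⁻⁴ K⁻¹
Layer 3 at 1.7 °C → α = 0.84×10⁻⁴ K⁻¹
96 × 1.9 × 2.5×10⁻⁴ = 0.04560 m
96–586 m: 490 × 1.8×10⁻⁴ × 0.58 = 0.051156 m
Layer 3: 0.19 × 0.84×10⁻⁴ × 1200 = 0.019152 m
Δh = 0.04560 + 0.051156 + 0.019152 = 0.115908 m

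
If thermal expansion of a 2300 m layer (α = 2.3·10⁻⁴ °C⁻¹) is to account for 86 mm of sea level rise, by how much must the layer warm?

0.163 °C

ΔT = Δh/(αH) = 0.086 / (2.3×10⁻⁴ × 2300) ≈ 0.1626 °C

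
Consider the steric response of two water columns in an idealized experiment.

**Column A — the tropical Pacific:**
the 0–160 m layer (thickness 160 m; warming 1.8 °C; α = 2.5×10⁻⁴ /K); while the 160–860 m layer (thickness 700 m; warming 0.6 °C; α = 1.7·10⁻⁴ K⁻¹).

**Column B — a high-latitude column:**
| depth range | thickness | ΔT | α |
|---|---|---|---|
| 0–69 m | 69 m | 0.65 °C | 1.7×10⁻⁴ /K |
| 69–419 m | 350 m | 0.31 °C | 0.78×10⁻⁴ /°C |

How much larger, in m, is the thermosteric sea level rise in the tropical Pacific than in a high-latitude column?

Δh_A − Δh_B ≈ 0.13 m

A Layer 1: 160 × 1.8 × 2.5×10⁻⁴ = 0.07200 m
A 1.7×10⁻⁴ × 700 × 0.6 = 0.07140 m
A total: 0.14340 m
B Layer 1: 69 × 1.7×10⁻⁴ × 0.65 = 0.0076245 m
B Layer 2: 0.78×10⁻⁴ × 0.31 × 350 = 0.008463 m
B total: 0.0160875 m
Difference: 0.14340 − 0.0160875 = 0.1273125 m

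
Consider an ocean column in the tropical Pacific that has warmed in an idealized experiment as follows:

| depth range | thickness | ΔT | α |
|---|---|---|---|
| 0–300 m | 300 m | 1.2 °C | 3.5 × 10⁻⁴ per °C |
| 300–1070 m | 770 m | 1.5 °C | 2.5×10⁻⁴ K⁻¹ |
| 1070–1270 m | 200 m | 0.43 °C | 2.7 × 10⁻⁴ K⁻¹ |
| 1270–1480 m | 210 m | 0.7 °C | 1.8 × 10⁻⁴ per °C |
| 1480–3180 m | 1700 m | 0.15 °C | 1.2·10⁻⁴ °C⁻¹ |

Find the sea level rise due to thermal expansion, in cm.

1.2 × 3.5×10⁻⁴ × 300 = 0.12600 m
300–1070 m: 770 × 1.5 × 2.5×10⁻⁴ = 0.28875 m
Layer 3: 0.43 × 200 × 2.7×10⁻⁴ = 0.02322 m
1270–1480 m: 210 × 1.8×10⁻⁴ × 0.7 = 0.02646 m
1.2×10⁻⁴ × 1700 × 0.15 = 0.03060 m
Δh = 0.12600 + 0.28875 + 0.02322 + 0.02646 + 0.03060 = 0.49503 m ≈ 49.5 cm

49.5 cm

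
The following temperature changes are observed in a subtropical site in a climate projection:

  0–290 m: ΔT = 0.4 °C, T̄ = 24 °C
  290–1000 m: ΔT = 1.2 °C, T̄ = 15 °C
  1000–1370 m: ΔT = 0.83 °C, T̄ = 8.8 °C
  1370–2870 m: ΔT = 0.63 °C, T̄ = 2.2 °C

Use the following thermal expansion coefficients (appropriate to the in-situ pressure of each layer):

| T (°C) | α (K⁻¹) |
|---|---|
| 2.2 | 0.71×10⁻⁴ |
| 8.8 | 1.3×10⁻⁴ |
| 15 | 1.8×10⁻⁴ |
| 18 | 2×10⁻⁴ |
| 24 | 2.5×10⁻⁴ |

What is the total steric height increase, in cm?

Layer 1 at 24 °C → α = 2.5×10⁻⁴ K⁻¹
Layer 2 at 15 °C → α = 1.8×10⁻⁴ K⁻¹
Layer 3 at 8.8 °C → α = 1.3×10⁻⁴ K⁻¹
Layer 4 at 2.2 °C → α = 0.71×10⁻⁴ K⁻¹
Layer 1: 2.5×10⁻⁴ × 0.4 × 290 = 0.02900 m
290–1000 m: 710 × 1.2 × 1.8×10⁻⁴ = 0.15336 m
1000–1370 m: 1.3×10⁻⁴ × 370 × 0.83 = 0.039923 m
0.63 × 1500 × 0.71×10⁻⁴ = 0.067095 m
Δh = 0.02900 + 0.15336 + 0.039923 + 0.067095 = 0.289378 m ≈ 28.9 cm

about 28.9 cm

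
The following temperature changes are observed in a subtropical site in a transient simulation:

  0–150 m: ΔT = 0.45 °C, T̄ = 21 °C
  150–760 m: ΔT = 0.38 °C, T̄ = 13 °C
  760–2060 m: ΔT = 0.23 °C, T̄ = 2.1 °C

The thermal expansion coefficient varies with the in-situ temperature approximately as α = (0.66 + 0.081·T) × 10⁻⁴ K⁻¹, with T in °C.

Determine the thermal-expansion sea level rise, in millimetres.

Δh ≈ 80.5 mm

Layer 1: α = (0.66 + 0.081×21)×10⁻⁴ = 2.361×10⁻⁴ K⁻¹
Layer 2: α = (0.66 + 0.081×13)×10⁻⁴ = 1.713×10⁻⁴ K⁻¹
Layer 3: α = (0.66 + 0.081×2.1)×10⁻⁴ = 0.8301×10⁻⁴ K⁻¹
Layer 1: 2.361×10⁻⁴ × 0.45 × 150 = 0.01593675 m
Layer 2: 610 × 1.713×10⁻⁴ × 0.38 = 0.03970734 m
760–2060 m: 0.8301×10⁻⁴ × 0.23 × 1300 = 0.02481999 m
Δh = 0.01593675 + 0.03970734 + 0.02481999 = 0.08046408 m ≈ 80.5 mm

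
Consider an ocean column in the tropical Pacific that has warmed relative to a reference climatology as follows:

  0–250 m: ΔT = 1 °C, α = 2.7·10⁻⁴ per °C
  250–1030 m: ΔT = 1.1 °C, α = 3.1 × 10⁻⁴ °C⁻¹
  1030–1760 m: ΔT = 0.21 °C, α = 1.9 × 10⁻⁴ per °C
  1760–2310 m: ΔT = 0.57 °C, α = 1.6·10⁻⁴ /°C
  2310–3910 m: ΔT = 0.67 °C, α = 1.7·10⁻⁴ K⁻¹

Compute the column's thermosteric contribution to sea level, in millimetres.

600 mm

0–250 m: 1 × 250 × 2.7×10⁻⁴ = 0.06750 m
250–1030 m: 780 × 1.1 × 3.1×10⁻⁴ = 0.26598 m
0.21 × 1.9×10⁻⁴ × 730 = 0.029127 m
550 × 0.57 × 1.6×10⁻⁴ = 0.05016 m
1.7×10⁻⁴ × 1600 × 0.67 = 0.18224 m
Δh = 0.06750 + 0.26598 + 0.029127 + 0.05016 + 0.18224 = 0.595007 m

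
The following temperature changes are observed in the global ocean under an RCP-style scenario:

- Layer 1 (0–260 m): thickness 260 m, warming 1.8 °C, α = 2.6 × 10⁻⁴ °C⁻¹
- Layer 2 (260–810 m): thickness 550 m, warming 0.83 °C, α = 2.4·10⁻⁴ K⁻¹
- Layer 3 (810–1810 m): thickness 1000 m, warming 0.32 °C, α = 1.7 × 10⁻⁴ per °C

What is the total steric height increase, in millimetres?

1.8 × 2.6×10⁻⁴ × 260 = 0.12168 m
0.83 × 2.4×10⁻⁴ × 550 = 0.10956 m
810–1810 m: 1.7×10⁻⁴ × 0.32 × 1000 = 0.05440 m
Δh = 0.12168 + 0.10956 + 0.05440 = 0.28564 m

about 290 mm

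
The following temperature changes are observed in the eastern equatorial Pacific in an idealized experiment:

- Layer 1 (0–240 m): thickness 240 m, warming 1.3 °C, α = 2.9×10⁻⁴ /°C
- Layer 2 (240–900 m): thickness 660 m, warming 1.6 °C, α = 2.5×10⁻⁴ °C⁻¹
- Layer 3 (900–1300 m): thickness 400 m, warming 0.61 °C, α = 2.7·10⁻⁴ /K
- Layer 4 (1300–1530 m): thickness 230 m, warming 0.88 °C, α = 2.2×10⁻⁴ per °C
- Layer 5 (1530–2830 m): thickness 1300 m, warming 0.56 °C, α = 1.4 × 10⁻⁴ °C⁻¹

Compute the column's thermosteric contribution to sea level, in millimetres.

Layer 1: 1.3 × 2.9×10⁻⁴ × 240 = 0.09048 m
2.5×10⁻⁴ × 660 × 1.6 = 0.26400 m
400 × 0.61 × 2.7×10⁻⁴ = 0.06588 m
2.2×10⁻⁴ × 230 × 0.88 = 0.044528 m
1530–2830 m: 1300 × 0.56 × 1.4×10⁻⁴ = 0.10192 m
Δh = 0.09048 + 0.26400 + 0.06588 + 0.044528 + 0.10192 = 0.566808 m ≈ 570 mm

570 mm of thermosteric rise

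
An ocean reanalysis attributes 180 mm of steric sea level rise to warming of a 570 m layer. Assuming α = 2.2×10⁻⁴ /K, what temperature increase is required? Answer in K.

ΔT = Δh/(αH) = 0.18 / (2.2×10⁻⁴ × 570) ≈ 1.435 K

ΔT ≈ 1.4 K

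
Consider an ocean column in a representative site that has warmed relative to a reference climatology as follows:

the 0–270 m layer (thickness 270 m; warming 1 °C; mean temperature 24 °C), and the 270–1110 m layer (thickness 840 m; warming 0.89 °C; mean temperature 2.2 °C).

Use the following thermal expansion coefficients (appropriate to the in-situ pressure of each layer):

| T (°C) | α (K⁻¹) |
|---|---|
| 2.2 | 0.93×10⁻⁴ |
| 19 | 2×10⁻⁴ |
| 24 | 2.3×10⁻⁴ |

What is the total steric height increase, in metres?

Layer 1 at 24 °C → α = 2.3×10⁻⁴ K⁻¹
Layer 2 at 2.2 °C → α = 0.93×10⁻⁴ K⁻¹
1 × 2.3×10⁻⁴ × 270 = 0.06210 m
840 × 0.89 × 0.93×10⁻⁴ = 0.0695268 m
Δh = 0.06210 + 0.0695268 = 0.1316268 m

0.132 m of thermosteric rise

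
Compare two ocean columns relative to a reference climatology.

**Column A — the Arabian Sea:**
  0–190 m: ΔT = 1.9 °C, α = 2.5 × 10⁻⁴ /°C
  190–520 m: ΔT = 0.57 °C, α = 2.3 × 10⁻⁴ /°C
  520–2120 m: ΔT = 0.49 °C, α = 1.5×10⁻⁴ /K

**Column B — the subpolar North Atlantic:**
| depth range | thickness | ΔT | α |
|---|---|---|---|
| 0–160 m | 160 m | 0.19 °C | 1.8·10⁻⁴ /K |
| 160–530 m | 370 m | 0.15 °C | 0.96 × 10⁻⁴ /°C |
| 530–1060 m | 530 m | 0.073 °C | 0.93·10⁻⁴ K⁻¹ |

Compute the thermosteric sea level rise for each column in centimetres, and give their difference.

A 2.5×10⁻⁴ × 190 × 1.9 = 0.09025 m
A 330 × 2.3×10⁻⁴ × 0.57 = 0.043263 m
A Layer 3: 1600 × 0.49 × 1.5×10⁻⁴ = 0.11760 m
A total: 0.251113 m
B 0–160 m: 160 × 0.19 × 1.8×10⁻⁴ = 0.005472 m
B 370 × 0.15 × 0.96×10⁻⁴ = 0.005328 m
B 0.073 × 530 × 0.93×10⁻⁴ = 0.00359817 m
B total: 0.01439817 m
Difference: 0.251113 − 0.01439817 = 0.23671483 m

A: 25.1 cm; B: 1.44 cm; difference 23.7 cm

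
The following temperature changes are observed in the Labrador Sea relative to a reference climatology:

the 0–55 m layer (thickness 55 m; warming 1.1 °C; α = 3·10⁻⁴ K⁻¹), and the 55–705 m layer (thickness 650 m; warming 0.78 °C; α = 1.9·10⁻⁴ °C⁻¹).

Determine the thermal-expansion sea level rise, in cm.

Layer 1: 55 × 1.1 × 3×10⁻⁴ = 0.01815 m
1.9×10⁻⁴ × 650 × 0.78 = 0.09633 m
Δh = 0.01815 + 0.09633 = 0.11448 m ≈ 11.4 cm

Δh = 11.4 cm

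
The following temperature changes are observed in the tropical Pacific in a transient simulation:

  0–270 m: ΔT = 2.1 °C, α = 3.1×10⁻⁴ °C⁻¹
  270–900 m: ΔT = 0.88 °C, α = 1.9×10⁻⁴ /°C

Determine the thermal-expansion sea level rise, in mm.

0–270 m: 3.1×10⁻⁴ × 2.1 × 270 = 0.17577 m
Layer 2: 0.88 × 630 × 1.9×10⁻⁴ = 0.105336 m
Δh = 0.17577 + 0.105336 = 0.281106 m

Δh ≈ 280 mm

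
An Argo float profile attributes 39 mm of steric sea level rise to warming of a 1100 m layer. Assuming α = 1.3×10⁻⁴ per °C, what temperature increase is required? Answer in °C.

ΔT ≈ 0.273 °C

ΔT = Δh/(αH) = 0.039 / (1.3×10⁻⁴ × 1100) ≈ 0.2727 °C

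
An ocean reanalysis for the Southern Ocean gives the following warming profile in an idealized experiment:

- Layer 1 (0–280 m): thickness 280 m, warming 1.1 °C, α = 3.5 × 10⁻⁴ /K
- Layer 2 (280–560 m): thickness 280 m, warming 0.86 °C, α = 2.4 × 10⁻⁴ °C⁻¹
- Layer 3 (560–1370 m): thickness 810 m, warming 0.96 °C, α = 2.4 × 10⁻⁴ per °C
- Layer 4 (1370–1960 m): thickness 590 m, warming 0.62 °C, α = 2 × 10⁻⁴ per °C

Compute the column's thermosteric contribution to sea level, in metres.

about 0.425 m

0–280 m: 280 × 1.1 × 3.5×10⁻⁴ = 0.10780 m
280–560 m: 0.86 × 2.4×10⁻⁴ × 280 = 0.057792 m
560–1370 m: 2.4×10⁻⁴ × 0.96 × 810 = 0.186624 m
1370–1960 m: 590 × 2×10⁻⁴ × 0.62 = 0.07316 m
Δh = 0.10780 + 0.057792 + 0.186624 + 0.07316 = 0.425376 m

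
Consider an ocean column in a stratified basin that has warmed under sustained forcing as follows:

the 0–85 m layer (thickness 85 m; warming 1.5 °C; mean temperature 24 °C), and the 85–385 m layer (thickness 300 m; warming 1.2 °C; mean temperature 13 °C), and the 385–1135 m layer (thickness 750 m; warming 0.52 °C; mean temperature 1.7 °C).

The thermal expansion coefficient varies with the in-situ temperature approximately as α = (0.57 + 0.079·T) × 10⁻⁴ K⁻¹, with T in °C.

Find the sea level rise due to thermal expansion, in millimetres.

Layer 1: α = (0.57 + 0.079×24)×10⁻⁴ = 2.466×10⁻⁴ K⁻¹
Layer 2: α = (0.57 + 0.079×13)×10⁻⁴ = 1.597×10⁻⁴ K⁻¹
Layer 3: α = (0.57 + 0.079×1.7)×10⁻⁴ = 0.7043×10⁻⁴ K⁻¹
Layer 1: 1.5 × 2.466×10⁻⁴ × 85 = 0.0314415 m
300 × 1.2 × 1.597×10⁻⁴ = 0.057492 m
0.52 × 0.7043×10⁻⁴ × 750 = 0.0274677 m
Δh = 0.0314415 + 0.057492 + 0.0274677 = 0.1164012 m ≈ 116 mm

116 mm of thermosteric rise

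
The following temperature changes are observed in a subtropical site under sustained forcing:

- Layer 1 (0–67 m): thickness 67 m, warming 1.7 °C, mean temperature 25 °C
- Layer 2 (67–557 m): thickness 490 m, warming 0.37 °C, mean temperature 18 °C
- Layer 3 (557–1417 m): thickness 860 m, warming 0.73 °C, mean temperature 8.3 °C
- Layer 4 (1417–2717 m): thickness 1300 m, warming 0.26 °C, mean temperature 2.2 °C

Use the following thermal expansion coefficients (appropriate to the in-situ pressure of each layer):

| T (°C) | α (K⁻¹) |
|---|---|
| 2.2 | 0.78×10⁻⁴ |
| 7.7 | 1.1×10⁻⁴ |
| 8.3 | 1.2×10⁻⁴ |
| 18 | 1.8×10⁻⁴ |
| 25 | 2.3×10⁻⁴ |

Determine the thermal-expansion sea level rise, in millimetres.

Layer 1 at 25 °C → α = 2.3×10⁻⁴ K⁻¹
Layer 2 at 18 °C → α = 1.8×10⁻⁴ K⁻¹
Layer 3 at 8.3 °C → α = 1.2×10⁻⁴ K⁻¹
Layer 4 at 2.2 °C → α = 0.78×10⁻⁴ K⁻¹
0–67 m: 1.7 × 2.3×10⁻⁴ × 67 = 0.026197 m
490 × 0.37 × 1.8×10⁻⁴ = 0.032634 m
557–1417 m: 1.2×10⁻⁴ × 860 × 0.73 = 0.075336 m
Layer 4: 1300 × 0.26 × 0.78×10⁻⁴ = 0.026364 m
Δh = 0.026197 + 0.032634 + 0.075336 + 0.026364 = 0.160531 m

161 mm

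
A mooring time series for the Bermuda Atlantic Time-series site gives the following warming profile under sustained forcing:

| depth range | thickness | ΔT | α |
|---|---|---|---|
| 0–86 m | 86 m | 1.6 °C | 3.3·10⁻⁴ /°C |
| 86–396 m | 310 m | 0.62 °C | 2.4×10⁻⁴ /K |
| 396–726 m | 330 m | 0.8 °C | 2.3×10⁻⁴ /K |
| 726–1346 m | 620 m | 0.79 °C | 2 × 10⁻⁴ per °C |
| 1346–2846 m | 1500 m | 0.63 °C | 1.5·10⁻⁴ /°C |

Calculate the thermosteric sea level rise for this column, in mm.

Layer 1: 86 × 3.3×10⁻⁴ × 1.6 = 0.045408 m
Layer 2: 2.4×10⁻⁴ × 310 × 0.62 = 0.046128 m
396–726 m: 330 × 0.8 × 2.3×10⁻⁴ = 0.06072 m
Layer 4: 0.79 × 2×10⁻⁴ × 620 = 0.09796 m
1346–2846 m: 1500 × 1.5×10⁻⁴ × 0.63 = 0.14175 m
Δh = 0.045408 + 0.046128 + 0.06072 + 0.09796 + 0.14175 = 0.391966 m ≈ 392 mm

about 392 mm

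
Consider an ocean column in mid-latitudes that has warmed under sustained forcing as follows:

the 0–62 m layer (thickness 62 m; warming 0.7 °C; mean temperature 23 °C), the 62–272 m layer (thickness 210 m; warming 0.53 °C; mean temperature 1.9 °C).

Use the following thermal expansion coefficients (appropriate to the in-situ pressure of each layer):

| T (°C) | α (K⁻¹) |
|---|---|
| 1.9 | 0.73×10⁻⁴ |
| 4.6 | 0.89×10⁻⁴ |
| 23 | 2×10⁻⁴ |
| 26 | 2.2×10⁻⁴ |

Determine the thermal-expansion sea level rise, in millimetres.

Layer 1 at 23 °C → α = 2×10⁻⁴ K⁻¹
Layer 2 at 1.9 °C → α = 0.73×10⁻⁴ K⁻¹
Layer 1: 62 × 0.7 × 2×10⁻⁴ = 0.00868 m
Layer 2: 0.73×10⁻⁴ × 210 × 0.53 = 0.0081249 m
Δh = 0.00868 + 0.0081249 = 0.0168049 m ≈ 16.8 mm

16.8 mm of thermosteric rise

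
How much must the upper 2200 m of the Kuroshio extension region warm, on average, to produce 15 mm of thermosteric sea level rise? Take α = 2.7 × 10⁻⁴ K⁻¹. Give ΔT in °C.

0.0253 °C

ΔT = Δh/(αH) = 0.015 / (2.7×10⁻⁴ × 2200) ≈ 0.02525 °C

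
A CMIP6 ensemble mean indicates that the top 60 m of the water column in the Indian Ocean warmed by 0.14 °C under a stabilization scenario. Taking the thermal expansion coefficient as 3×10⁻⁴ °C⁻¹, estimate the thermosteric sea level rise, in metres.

0.00252 m of thermosteric rise

Δh = αΔT·H = 3×10⁻⁴ × 0.14 × 60 = 0.00252 m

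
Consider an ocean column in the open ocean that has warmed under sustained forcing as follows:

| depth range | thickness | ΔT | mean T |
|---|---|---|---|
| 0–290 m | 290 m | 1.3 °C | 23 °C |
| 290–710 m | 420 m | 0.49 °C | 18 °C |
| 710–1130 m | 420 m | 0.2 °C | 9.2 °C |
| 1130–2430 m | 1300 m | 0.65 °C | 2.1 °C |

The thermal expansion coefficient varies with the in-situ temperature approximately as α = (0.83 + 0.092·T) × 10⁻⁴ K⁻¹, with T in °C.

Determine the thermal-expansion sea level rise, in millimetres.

Layer 1: α = (0.83 + 0.092×23)×10⁻⁴ = 2.946×10⁻⁴ K⁻¹
Layer 2: α = (0.83 + 0.092×18)×10⁻⁴ = 2.486×10⁻⁴ K⁻¹
Layer 3: α = (0.83 + 0.092×9.2)×10⁻⁴ = 1.6764×10⁻⁴ K⁻¹
Layer 4: α = (0.83 + 0.092×2.1)×10⁻⁴ = 1.0232×10⁻⁴ K⁻¹
0–290 m: 1.3 × 2.946×10⁻⁴ × 290 = 0.1110642 m
290–710 m: 420 × 0.49 × 2.486×10⁻⁴ = 0.05116188 m
1.6764×10⁻⁴ × 420 × 0.2 = 0.01408176 m
1300 × 1.0232×10⁻⁴ × 0.65 = 0.0864604 m
Δh = 0.1110642 + 0.05116188 + 0.01408176 + 0.0864604 = 0.26276824 m

263 mm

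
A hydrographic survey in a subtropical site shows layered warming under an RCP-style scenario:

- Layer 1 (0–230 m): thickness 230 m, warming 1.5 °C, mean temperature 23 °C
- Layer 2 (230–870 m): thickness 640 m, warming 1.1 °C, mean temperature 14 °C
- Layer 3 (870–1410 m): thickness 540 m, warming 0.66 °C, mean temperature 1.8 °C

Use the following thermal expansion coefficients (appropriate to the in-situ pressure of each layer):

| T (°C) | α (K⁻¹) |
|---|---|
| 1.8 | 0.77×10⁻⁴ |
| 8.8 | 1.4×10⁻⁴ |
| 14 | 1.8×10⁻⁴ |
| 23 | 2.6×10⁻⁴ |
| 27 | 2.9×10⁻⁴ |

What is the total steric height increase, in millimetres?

Δh = 244 mm

Layer 1 at 23 °C → α = 2.6×10⁻⁴ K⁻¹
Layer 2 at 14 °C → α = 1.8×10⁻⁴ K⁻¹
Layer 3 at 1.8 °C → α = 0.77×10⁻⁴ K⁻¹
1.5 × 230 × 2.6×10⁻⁴ = 0.08970 m
Layer 2: 640 × 1.8×10⁻⁴ × 1.1 = 0.12672 m
0.77×10⁻⁴ × 0.66 × 540 = 0.0274428 m
Δh = 0.08970 + 0.12672 + 0.0274428 = 0.2438628 m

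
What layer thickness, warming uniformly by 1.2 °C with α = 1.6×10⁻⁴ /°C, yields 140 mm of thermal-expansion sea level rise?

about 729 m

H = Δh/(αΔT) = 0.14 / (1.6×10⁻⁴ × 1.2) ≈ 729.2 m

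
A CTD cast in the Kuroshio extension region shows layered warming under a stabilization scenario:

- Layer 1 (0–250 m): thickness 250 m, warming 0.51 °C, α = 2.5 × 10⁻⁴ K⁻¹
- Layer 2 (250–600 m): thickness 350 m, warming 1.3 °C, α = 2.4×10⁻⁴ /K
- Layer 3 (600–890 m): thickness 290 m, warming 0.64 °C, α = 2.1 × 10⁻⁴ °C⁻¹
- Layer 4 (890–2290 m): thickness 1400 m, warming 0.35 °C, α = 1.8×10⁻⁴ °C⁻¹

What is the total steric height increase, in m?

Layer 1: 2.5×10⁻⁴ × 250 × 0.51 = 0.031875 m
Layer 2: 2.4×10⁻⁴ × 1.3 × 350 = 0.10920 m
Layer 3: 290 × 2.1×10⁻⁴ × 0.64 = 0.038976 m
Layer 4: 1400 × 1.8×10⁻⁴ × 0.35 = 0.08820 m
Δh = 0.031875 + 0.10920 + 0.038976 + 0.08820 = 0.268251 m ≈ 0.268 m

Δh ≈ 0.268 m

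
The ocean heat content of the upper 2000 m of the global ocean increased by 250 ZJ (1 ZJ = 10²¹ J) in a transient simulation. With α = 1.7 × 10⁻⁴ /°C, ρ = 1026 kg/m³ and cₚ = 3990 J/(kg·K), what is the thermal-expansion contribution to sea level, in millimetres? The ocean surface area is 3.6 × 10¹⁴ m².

about 29 mm

Per unit area: Q = 250×10²¹ / (3.6×10¹⁴) ≈ 6.944×10⁸ J/m²
Δh = αQ/(ρcₚ) = 1.7×10⁻⁴ × 6.944×10⁸ / (1026 × 3990) ≈ 0.028836 m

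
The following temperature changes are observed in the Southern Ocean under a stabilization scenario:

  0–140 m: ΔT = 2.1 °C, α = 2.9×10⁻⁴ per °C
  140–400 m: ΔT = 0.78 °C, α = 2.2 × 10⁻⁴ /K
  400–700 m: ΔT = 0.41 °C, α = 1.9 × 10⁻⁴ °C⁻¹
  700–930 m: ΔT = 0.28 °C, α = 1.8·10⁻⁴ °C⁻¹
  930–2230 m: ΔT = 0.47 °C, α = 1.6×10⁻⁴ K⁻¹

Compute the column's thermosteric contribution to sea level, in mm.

Layer 1: 2.9×10⁻⁴ × 140 × 2.1 = 0.08526 m
Layer 2: 260 × 2.2×10⁻⁴ × 0.78 = 0.044616 m
0.41 × 1.9×10⁻⁴ × 300 = 0.02337 m
0.28 × 230 × 1.8×10⁻⁴ = 0.011592 m
930–2230 m: 0.47 × 1.6×10⁻⁴ × 1300 = 0.09776 m
Δh = 0.08526 + 0.044616 + 0.02337 + 0.011592 + 0.09776 = 0.262598 m

Δh = 263 mm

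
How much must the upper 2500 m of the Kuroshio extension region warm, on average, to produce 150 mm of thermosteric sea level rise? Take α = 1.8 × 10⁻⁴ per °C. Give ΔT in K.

ΔT ≈ 0.333 K

ΔT = Δh/(αH) = 0.15 / (1.8×10⁻⁴ × 2500) ≈ 0.3333 K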